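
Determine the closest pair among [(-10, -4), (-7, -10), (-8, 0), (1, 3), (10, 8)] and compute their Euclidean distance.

Computing all pairwise distances among 5 points:

d((-10, -4), (-7, -10)) = 6.7082
d((-10, -4), (-8, 0)) = 4.4721 <-- minimum
d((-10, -4), (1, 3)) = 13.0384
d((-10, -4), (10, 8)) = 23.3238
d((-7, -10), (-8, 0)) = 10.0499
d((-7, -10), (1, 3)) = 15.2643
d((-7, -10), (10, 8)) = 24.7588
d((-8, 0), (1, 3)) = 9.4868
d((-8, 0), (10, 8)) = 19.6977
d((1, 3), (10, 8)) = 10.2956

Closest pair: (-10, -4) and (-8, 0) with distance 4.4721

The closest pair is (-10, -4) and (-8, 0) with Euclidean distance 4.4721. For 5 points, brute-force pairwise comparison is shown above. For large n, the divide-and-conquer algorithm (sort by x, recurse on halves, check the dividing strip) achieves O(n log n).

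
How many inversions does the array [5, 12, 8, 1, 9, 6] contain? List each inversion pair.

Finding inversions in [5, 12, 8, 1, 9, 6]:

(0, 3): arr[0]=5 > arr[3]=1
(1, 2): arr[1]=12 > arr[2]=8
(1, 3): arr[1]=12 > arr[3]=1
(1, 4): arr[1]=12 > arr[4]=9
(1, 5): arr[1]=12 > arr[5]=6
(2, 3): arr[2]=8 > arr[3]=1
(2, 5): arr[2]=8 > arr[5]=6
(4, 5): arr[4]=9 > arr[5]=6

Total inversions: 8

The array has 8 inversion(s): (0,3), (1,2), (1,3), (1,4), (1,5), (2,3), (2,5), (4,5). Each pair (i,j) satisfies i < j and arr[i] > arr[j].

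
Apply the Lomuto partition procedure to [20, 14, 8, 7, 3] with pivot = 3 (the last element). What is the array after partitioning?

Lomuto partition with pivot = 3:

Initial array: [20, 14, 8, 7, 3]

arr[0]=20 > 3: no swap
arr[1]=14 > 3: no swap
arr[2]=8 > 3: no swap
arr[3]=7 > 3: no swap

Place pivot at position 0: [3, 14, 8, 7, 20]
Pivot position: 0

After partitioning with pivot 3, the array becomes [3, 14, 8, 7, 20]. The pivot is placed at index 0. All elements to the left of the pivot are <= 3, and all elements to the right are > 3.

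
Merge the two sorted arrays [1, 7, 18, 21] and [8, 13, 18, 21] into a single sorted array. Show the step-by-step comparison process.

Merging process:

Compare 1 vs 8: take 1 from left. Merged: [1]
Compare 7 vs 8: take 7 from left. Merged: [1, 7]
Compare 18 vs 8: take 8 from right. Merged: [1, 7, 8]
Compare 18 vs 13: take 13 from right. Merged: [1, 7, 8, 13]
Compare 18 vs 18: take 18 from left. Merged: [1, 7, 8, 13, 18]
Compare 21 vs 18: take 18 from right. Merged: [1, 7, 8, 13, 18, 18]
Compare 21 vs 21: take 21 from left. Merged: [1, 7, 8, 13, 18, 18, 21]
Append remaining from right: [21]. Merged: [1, 7, 8, 13, 18, 18, 21, 21]

Final merged array: [1, 7, 8, 13, 18, 18, 21, 21]
Total comparisons: 7

The merged array is [1, 7, 8, 13, 18, 18, 21, 21], requiring 7 comparisons. The merge step runs in O(n) time where n is the total number of elements.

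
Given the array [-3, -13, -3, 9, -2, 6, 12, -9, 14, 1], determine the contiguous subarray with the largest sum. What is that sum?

Using Kadane's algorithm on [-3, -13, -3, 9, -2, 6, 12, -9, 14, 1]:

Scanning through the array:
Position 1 (value -13): max_ending_here = -13, max_so_far = -3
Position 2 (value -3): max_ending_here = -3, max_so_far = -3
Position 3 (value 9): max_ending_here = 9, max_so_far = 9
Position 4 (value -2): max_ending_here = 7, max_so_far = 9
Position 5 (value 6): max_ending_here = 13, max_so_far = 13
Position 6 (value 12): max_ending_here = 25, max_so_far = 25
Position 7 (value -9): max_ending_here = 16, max_so_far = 25
Position 8 (value 14): max_ending_here = 30, max_so_far = 30
Position 9 (value 1): max_ending_here = 31, max_so_far = 31

Maximum subarray: [9, -2, 6, 12, -9, 14, 1]
Maximum sum: 31

The maximum subarray is [9, -2, 6, 12, -9, 14, 1] with sum 31. This subarray runs from index 3 to index 9.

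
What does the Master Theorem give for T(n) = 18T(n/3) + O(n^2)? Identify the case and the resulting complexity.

Master Theorem for T(n) = 18T(n/3) + O(n^2):

a = 18, b = 3, c = 2
log_b(a) = log_3(18) = 2.6309

Case 1: c = 2 < log_3(18) = 2.6309
T(n) = O(n^(log_3 18))

For T(n) = 18T(n/3) + O(n^2): log_3(18) = 2.6309. This is Case 1 of the Master Theorem (c < log_b(a), work dominated by leaves), giving O(n^(log_3 18)).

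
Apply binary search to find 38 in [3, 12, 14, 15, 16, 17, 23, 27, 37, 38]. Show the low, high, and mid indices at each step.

Binary search for 38 in [3, 12, 14, 15, 16, 17, 23, 27, 37, 38]:

lo=0, hi=9, mid=4, arr[mid]=16 -> 16 < 38, search right half
lo=5, hi=9, mid=7, arr[mid]=27 -> 27 < 38, search right half
lo=8, hi=9, mid=8, arr[mid]=37 -> 37 < 38, search right half
lo=9, hi=9, mid=9, arr[mid]=38 -> Found target at index 9!

Binary search finds 38 at index 9 after 4 comparisons. The search repeatedly halves the search space by comparing with the middle element.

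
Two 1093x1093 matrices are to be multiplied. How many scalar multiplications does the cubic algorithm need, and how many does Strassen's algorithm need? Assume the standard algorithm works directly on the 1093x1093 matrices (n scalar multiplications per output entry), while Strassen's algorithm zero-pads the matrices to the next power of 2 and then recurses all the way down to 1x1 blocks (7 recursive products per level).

Matrix multiplication for 1093x1093 matrices:

Strassen's algorithm requires power-of-2 dimensions. Pad 1093x1093 to 2048x2048 (next power of 2).

Standard algorithm: 1093^3 = 1305751357 multiplications
Strassen's algorithm: 7^(log2(2048)) = 7^11 = 1977326743 multiplications
Difference: 1305751357 - 1977326743 = -671575386 (Strassen uses MORE here due to padding overhead — for small or just-over-power-of-2 n, padding can outweigh the per-level savings)

Standard: 1305751357 multiplications (1093^3). Strassen: 1977326743 multiplications (7^11, after padding to 2048x2048). Strassen reduces 8 recursive multiplications to 7 at each level.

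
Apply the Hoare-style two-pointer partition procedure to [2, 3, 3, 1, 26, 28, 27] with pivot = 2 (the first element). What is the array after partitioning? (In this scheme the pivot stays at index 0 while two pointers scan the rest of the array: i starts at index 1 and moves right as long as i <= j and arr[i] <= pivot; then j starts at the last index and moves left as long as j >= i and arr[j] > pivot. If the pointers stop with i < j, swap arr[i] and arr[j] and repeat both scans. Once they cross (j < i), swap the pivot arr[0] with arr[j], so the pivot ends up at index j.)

Hoare-style two-pointer partition with pivot = 2:

Initial array: [2, 3, 3, 1, 26, 28, 27]

Pointers start at i = 1, j = 6.
i stops at index 1 (arr[1]=3 > 2), j stops at index 3 (arr[3]=1 <= 2): swap arr[1] and arr[3], array becomes [2, 1, 3, 3, 26, 28, 27]
i ends at 2, j ends at 1: the pointers have crossed (j < i), so scanning stops.

Swap pivot arr[0] with arr[1] to place pivot at position 1: [1, 2, 3, 3, 26, 28, 27]
Pivot position: 1

After partitioning with pivot 2, the array becomes [1, 2, 3, 3, 26, 28, 27]. The pivot is placed at index 1. All elements to the left of the pivot are <= 2, and all elements to the right are > 2.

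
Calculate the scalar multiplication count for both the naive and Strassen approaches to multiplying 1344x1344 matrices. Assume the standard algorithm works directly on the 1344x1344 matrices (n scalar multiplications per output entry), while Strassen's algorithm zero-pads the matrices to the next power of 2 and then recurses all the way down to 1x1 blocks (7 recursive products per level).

Matrix multiplication for 1344x1344 matrices:

Strassen's algorithm requires power-of-2 dimensions. Pad 1344x1344 to 2048x2048 (next power of 2).

Standard algorithm: 1344^3 = 2427715584 multiplications
Strassen's algorithm: 7^(log2(2048)) = 7^11 = 1977326743 multiplications
Savings: 2427715584 - 1977326743 = 450388841 multiplications

Standard: 2427715584 multiplications (1344^3). Strassen: 1977326743 multiplications (7^11, after padding to 2048x2048). Strassen reduces 8 recursive multiplications to 7 at each level.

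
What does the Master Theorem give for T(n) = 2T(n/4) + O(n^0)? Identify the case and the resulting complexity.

Master Theorem for T(n) = 2T(n/4) + O(n^0):

a = 2, b = 4, c = 0
log_b(a) = log_4(2) = 0.5000

Case 1: c = 0 < log_4(2) = 0.5000
T(n) = O(n^(log_4 2)) = O(sqrt(n))

For T(n) = 2T(n/4) + O(n^0): log_4(2) = 0.5000. This is Case 1 of the Master Theorem (c < log_b(a), work dominated by leaves), giving O(sqrt(n)).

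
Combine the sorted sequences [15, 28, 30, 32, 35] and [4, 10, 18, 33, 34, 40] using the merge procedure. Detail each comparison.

Merging process:

Compare 15 vs 4: take 4 from right. Merged: [4]
Compare 15 vs 10: take 10 from right. Merged: [4, 10]
Compare 15 vs 18: take 15 from left. Merged: [4, 10, 15]
Compare 28 vs 18: take 18 from right. Merged: [4, 10, 15, 18]
Compare 28 vs 33: take 28 from left. Merged: [4, 10, 15, 18, 28]
Compare 30 vs 33: take 30 from left. Merged: [4, 10, 15, 18, 28, 30]
Compare 32 vs 33: take 32 from left. Merged: [4, 10, 15, 18, 28, 30, 32]
Compare 35 vs 33: take 33 from right. Merged: [4, 10, 15, 18, 28, 30, 32, 33]
Compare 35 vs 34: take 34 from right. Merged: [4, 10, 15, 18, 28, 30, 32, 33, 34]
Compare 35 vs 40: take 35 from left. Merged: [4, 10, 15, 18, 28, 30, 32, 33, 34, 35]
Append remaining from right: [40]. Merged: [4, 10, 15, 18, 28, 30, 32, 33, 34, 35, 40]

Final merged array: [4, 10, 15, 18, 28, 30, 32, 33, 34, 35, 40]
Total comparisons: 10

The merged array is [4, 10, 15, 18, 28, 30, 32, 33, 34, 35, 40], requiring 10 comparisons. The merge step runs in O(n) time where n is the total number of elements.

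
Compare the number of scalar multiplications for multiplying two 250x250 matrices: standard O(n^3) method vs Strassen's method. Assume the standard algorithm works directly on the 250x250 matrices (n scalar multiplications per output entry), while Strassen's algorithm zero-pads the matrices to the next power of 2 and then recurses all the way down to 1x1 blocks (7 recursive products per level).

Matrix multiplication for 250x250 matrices:

Strassen's algorithm requires power-of-2 dimensions. Pad 250x250 to 256x256 (next power of 2).

Standard algorithm: 250^3 = 15625000 multiplications
Strassen's algorithm: 7^(log2(256)) = 7^8 = 5764801 multiplications
Savings: 15625000 - 5764801 = 9860199 multiplications

Standard: 15625000 multiplications (250^3). Strassen: 5764801 multiplications (7^8, after padding to 256x256). Strassen reduces 8 recursive multiplications to 7 at each level.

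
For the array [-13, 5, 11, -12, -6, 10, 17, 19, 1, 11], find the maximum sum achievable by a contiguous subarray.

Using Kadane's algorithm on [-13, 5, 11, -12, -6, 10, 17, 19, 1, 11]:

Scanning through the array:
Position 1 (value 5): max_ending_here = 5, max_so_far = 5
Position 2 (value 11): max_ending_here = 16, max_so_far = 16
Position 3 (value -12): max_ending_here = 4, max_so_far = 16
Position 4 (value -6): max_ending_here = -2, max_so_far = 16
Position 5 (value 10): max_ending_here = 10, max_so_far = 16
Position 6 (value 17): max_ending_here = 27, max_so_far = 27
Position 7 (value 19): max_ending_here = 46, max_so_far = 46
Position 8 (value 1): max_ending_here = 47, max_so_far = 47
Position 9 (value 11): max_ending_here = 58, max_so_far = 58

Maximum subarray: [10, 17, 19, 1, 11]
Maximum sum: 58

The maximum subarray is [10, 17, 19, 1, 11] with sum 58. This subarray runs from index 5 to index 9.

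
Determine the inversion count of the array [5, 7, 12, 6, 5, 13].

Finding inversions in [5, 7, 12, 6, 5, 13]:

(1, 3): arr[1]=7 > arr[3]=6
(1, 4): arr[1]=7 > arr[4]=5
(2, 3): arr[2]=12 > arr[3]=6
(2, 4): arr[2]=12 > arr[4]=5
(3, 4): arr[3]=6 > arr[4]=5

Total inversions: 5

The array has 5 inversion(s): (1,3), (1,4), (2,3), (2,4), (3,4). Each pair (i,j) satisfies i < j and arr[i] > arr[j].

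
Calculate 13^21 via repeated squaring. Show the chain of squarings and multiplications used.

Computing 13^21 by squaring (build up from 13^1; each line after the first costs one multiplication):

13^1 = 13
13^2 = (13^1)^2 = 13^2 = 169
13^4 = (13^2)^2 = 169^2 = 28561
13^5 = 13 * 13^4 = 13 * 28561 = 371293
13^10 = (13^5)^2 = 371293^2 = 137858491849
13^20 = (13^10)^2 = 137858491849^2 = 19004963774880799438801
13^21 = 13 * 13^20 = 13 * 19004963774880799438801 = 247064529073450392704413

Result: 247064529073450392704413
Multiplications needed: 6 (6 lines after 13^1)

13^21 = 247064529073450392704413. Using exponentiation by squaring, this requires 6 multiplications. The key idea: if the exponent is even, square the half-power; if odd, multiply by the base once.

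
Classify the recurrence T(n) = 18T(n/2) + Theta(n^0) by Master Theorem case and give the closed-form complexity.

Master Theorem for T(n) = 18T(n/2) + O(n^0):

a = 18, b = 2, c = 0
log_b(a) = log_2(18) = 4.1699

Case 1: c = 0 < log_2(18) = 4.1699
T(n) = O(n^(log_2 18))

For T(n) = 18T(n/2) + O(n^0): log_2(18) = 4.1699. This is Case 1 of the Master Theorem (c < log_b(a), work dominated by leaves), giving O(n^(log_2 18)).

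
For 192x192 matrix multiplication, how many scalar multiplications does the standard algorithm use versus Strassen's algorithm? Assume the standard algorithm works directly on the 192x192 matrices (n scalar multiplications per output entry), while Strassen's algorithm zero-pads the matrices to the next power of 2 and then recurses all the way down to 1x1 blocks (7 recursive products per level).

Matrix multiplication for 192x192 matrices:

Strassen's algorithm requires power-of-2 dimensions. Pad 192x192 to 256x256 (next power of 2).

Standard algorithm: 192^3 = 7077888 multiplications
Strassen's algorithm: 7^(log2(256)) = 7^8 = 5764801 multiplications
Savings: 7077888 - 5764801 = 1313087 multiplications

Standard: 7077888 multiplications (192^3). Strassen: 5764801 multiplications (7^8, after padding to 256x256). Strassen reduces 8 recursive multiplications to 7 at each level.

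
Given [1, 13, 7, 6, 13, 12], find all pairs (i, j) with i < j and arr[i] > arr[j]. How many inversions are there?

Finding inversions in [1, 13, 7, 6, 13, 12]:

(1, 2): arr[1]=13 > arr[2]=7
(1, 3): arr[1]=13 > arr[3]=6
(1, 5): arr[1]=13 > arr[5]=12
(2, 3): arr[2]=7 > arr[3]=6
(4, 5): arr[4]=13 > arr[5]=12

Total inversions: 5

The array has 5 inversion(s): (1,2), (1,3), (1,5), (2,3), (4,5). Each pair (i,j) satisfies i < j and arr[i] > arr[j].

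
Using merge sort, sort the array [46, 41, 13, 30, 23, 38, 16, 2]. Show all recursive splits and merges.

Merge sort trace:

Split: [46, 41, 13, 30, 23, 38, 16, 2] -> [46, 41, 13, 30] and [23, 38, 16, 2]
  Split: [46, 41, 13, 30] -> [46, 41] and [13, 30]
    Split: [46, 41] -> [46] and [41]
    Merge: [46] + [41] -> [41, 46]
    Split: [13, 30] -> [13] and [30]
    Merge: [13] + [30] -> [13, 30]
  Merge: [41, 46] + [13, 30] -> [13, 30, 41, 46]
  Split: [23, 38, 16, 2] -> [23, 38] and [16, 2]
    Split: [23, 38] -> [23] and [38]
    Merge: [23] + [38] -> [23, 38]
    Split: [16, 2] -> [16] and [2]
    Merge: [16] + [2] -> [2, 16]
  Merge: [23, 38] + [2, 16] -> [2, 16, 23, 38]
Merge: [13, 30, 41, 46] + [2, 16, 23, 38] -> [2, 13, 16, 23, 30, 38, 41, 46]

Final sorted array: [2, 13, 16, 23, 30, 38, 41, 46]

The merge sort proceeds by recursively splitting the array and merging sorted halves.
After all merges, the sorted array is [2, 13, 16, 23, 30, 38, 41, 46].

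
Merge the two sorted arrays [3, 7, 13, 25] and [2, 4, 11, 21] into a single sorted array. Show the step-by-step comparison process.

Merging process:

Compare 3 vs 2: take 2 from right. Merged: [2]
Compare 3 vs 4: take 3 from left. Merged: [2, 3]
Compare 7 vs 4: take 4 from right. Merged: [2, 3, 4]
Compare 7 vs 11: take 7 from left. Merged: [2, 3, 4, 7]
Compare 13 vs 11: take 11 from right. Merged: [2, 3, 4, 7, 11]
Compare 13 vs 21: take 13 from left. Merged: [2, 3, 4, 7, 11, 13]
Compare 25 vs 21: take 21 from right. Merged: [2, 3, 4, 7, 11, 13, 21]
Append remaining from left: [25]. Merged: [2, 3, 4, 7, 11, 13, 21, 25]

Final merged array: [2, 3, 4, 7, 11, 13, 21, 25]
Total comparisons: 7

The merged array is [2, 3, 4, 7, 11, 13, 21, 25], requiring 7 comparisons. The merge step runs in O(n) time where n is the total number of elements.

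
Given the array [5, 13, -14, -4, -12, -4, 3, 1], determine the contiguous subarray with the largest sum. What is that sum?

Using Kadane's algorithm on [5, 13, -14, -4, -12, -4, 3, 1]:

Scanning through the array:
Position 1 (value 13): max_ending_here = 18, max_so_far = 18
Position 2 (value -14): max_ending_here = 4, max_so_far = 18
Position 3 (value -4): max_ending_here = 0, max_so_far = 18
Position 4 (value -12): max_ending_here = -12, max_so_far = 18
Position 5 (value -4): max_ending_here = -4, max_so_far = 18
Position 6 (value 3): max_ending_here = 3, max_so_far = 18
Position 7 (value 1): max_ending_here = 4, max_so_far = 18

Maximum subarray: [5, 13]
Maximum sum: 18

The maximum subarray is [5, 13] with sum 18. This subarray runs from index 0 to index 1.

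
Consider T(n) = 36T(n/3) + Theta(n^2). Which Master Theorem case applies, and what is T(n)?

Master Theorem for T(n) = 36T(n/3) + O(n^2):

a = 36, b = 3, c = 2
log_b(a) = log_3(36) = 3.2619

Case 1: c = 2 < log_3(36) = 3.2619
T(n) = O(n^(log_3 36))

For T(n) = 36T(n/3) + O(n^2): log_3(36) = 3.2619. This is Case 1 of the Master Theorem (c < log_b(a), work dominated by leaves), giving O(n^(log_3 36)).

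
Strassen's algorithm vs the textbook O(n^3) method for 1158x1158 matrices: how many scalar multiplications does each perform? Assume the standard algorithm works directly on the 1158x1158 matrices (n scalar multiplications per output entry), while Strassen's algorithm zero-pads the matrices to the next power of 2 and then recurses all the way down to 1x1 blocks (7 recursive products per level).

Matrix multiplication for 1158x1158 matrices:

Strassen's algorithm requires power-of-2 dimensions. Pad 1158x1158 to 2048x2048 (next power of 2).

Standard algorithm: 1158^3 = 1552836312 multiplications
Strassen's algorithm: 7^(log2(2048)) = 7^11 = 1977326743 multiplications
Difference: 1552836312 - 1977326743 = -424490431 (Strassen uses MORE here due to padding overhead — for small or just-over-power-of-2 n, padding can outweigh the per-level savings)

Standard: 1552836312 multiplications (1158^3). Strassen: 1977326743 multiplications (7^11, after padding to 2048x2048). Strassen reduces 8 recursive multiplications to 7 at each level.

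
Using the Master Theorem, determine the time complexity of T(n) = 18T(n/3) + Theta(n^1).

Master Theorem for T(n) = 18T(n/3) + O(n^1):

a = 18, b = 3, c = 1
log_b(a) = log_3(18) = 2.6309

Case 1: c = 1 < log_3(18) = 2.6309
T(n) = O(n^(log_3 18))

For T(n) = 18T(n/3) + O(n^1): log_3(18) = 2.6309. This is Case 1 of the Master Theorem (c < log_b(a), work dominated by leaves), giving O(n^(log_3 18)).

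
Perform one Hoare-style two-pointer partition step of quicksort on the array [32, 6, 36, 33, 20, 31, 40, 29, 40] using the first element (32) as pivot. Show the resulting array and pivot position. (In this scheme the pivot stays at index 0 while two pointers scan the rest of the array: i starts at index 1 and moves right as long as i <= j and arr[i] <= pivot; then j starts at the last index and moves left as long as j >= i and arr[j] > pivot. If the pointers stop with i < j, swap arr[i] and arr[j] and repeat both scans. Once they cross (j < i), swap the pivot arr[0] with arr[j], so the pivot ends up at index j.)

Hoare-style two-pointer partition with pivot = 32:

Initial array: [32, 6, 36, 33, 20, 31, 40, 29, 40]

Pointers start at i = 1, j = 8.
i stops at index 2 (arr[2]=36 > 32), j stops at index 7 (arr[7]=29 <= 32): swap arr[2] and arr[7], array becomes [32, 6, 29, 33, 20, 31, 40, 36, 40]
i stops at index 3 (arr[3]=33 > 32), j stops at index 5 (arr[5]=31 <= 32): swap arr[3] and arr[5], array becomes [32, 6, 29, 31, 20, 33, 40, 36, 40]
i ends at 5, j ends at 4: the pointers have crossed (j < i), so scanning stops.

Swap pivot arr[0] with arr[4] to place pivot at position 4: [20, 6, 29, 31, 32, 33, 40, 36, 40]
Pivot position: 4

After partitioning with pivot 32, the array becomes [20, 6, 29, 31, 32, 33, 40, 36, 40]. The pivot is placed at index 4. All elements to the left of the pivot are <= 32, and all elements to the right are > 32.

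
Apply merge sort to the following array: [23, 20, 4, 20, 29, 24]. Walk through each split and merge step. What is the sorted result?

Merge sort trace:

Split: [23, 20, 4, 20, 29, 24] -> [23, 20, 4] and [20, 29, 24]
  Split: [23, 20, 4] -> [23] and [20, 4]
    Split: [20, 4] -> [20] and [4]
    Merge: [20] + [4] -> [4, 20]
  Merge: [23] + [4, 20] -> [4, 20, 23]
  Split: [20, 29, 24] -> [20] and [29, 24]
    Split: [29, 24] -> [29] and [24]
    Merge: [29] + [24] -> [24, 29]
  Merge: [20] + [24, 29] -> [20, 24, 29]
Merge: [4, 20, 23] + [20, 24, 29] -> [4, 20, 20, 23, 24, 29]

Final sorted array: [4, 20, 20, 23, 24, 29]

The merge sort proceeds by recursively splitting the array and merging sorted halves.
After all merges, the sorted array is [4, 20, 20, 23, 24, 29].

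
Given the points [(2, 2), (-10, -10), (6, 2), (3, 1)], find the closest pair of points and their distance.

Computing all pairwise distances among 4 points:

d((2, 2), (-10, -10)) = 16.9706
d((2, 2), (6, 2)) = 4.0
d((2, 2), (3, 1)) = 1.4142 <-- minimum
d((-10, -10), (6, 2)) = 20.0
d((-10, -10), (3, 1)) = 17.0294
d((6, 2), (3, 1)) = 3.1623

Closest pair: (2, 2) and (3, 1) with distance 1.4142

The closest pair is (2, 2) and (3, 1) with Euclidean distance 1.4142. For 4 points, brute-force pairwise comparison is shown above. For large n, the divide-and-conquer algorithm (sort by x, recurse on halves, check the dividing strip) achieves O(n log n).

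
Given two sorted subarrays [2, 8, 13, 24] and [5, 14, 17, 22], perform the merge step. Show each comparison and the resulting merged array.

Merging process:

Compare 2 vs 5: take 2 from left. Merged: [2]
Compare 8 vs 5: take 5 from right. Merged: [2, 5]
Compare 8 vs 14: take 8 from left. Merged: [2, 5, 8]
Compare 13 vs 14: take 13 from left. Merged: [2, 5, 8, 13]
Compare 24 vs 14: take 14 from right. Merged: [2, 5, 8, 13, 14]
Compare 24 vs 17: take 17 from right. Merged: [2, 5, 8, 13, 14, 17]
Compare 24 vs 22: take 22 from right. Merged: [2, 5, 8, 13, 14, 17, 22]
Append remaining from left: [24]. Merged: [2, 5, 8, 13, 14, 17, 22, 24]

Final merged array: [2, 5, 8, 13, 14, 17, 22, 24]
Total comparisons: 7

The merged array is [2, 5, 8, 13, 14, 17, 22, 24], requiring 7 comparisons. The merge step runs in O(n) time where n is the total number of elements.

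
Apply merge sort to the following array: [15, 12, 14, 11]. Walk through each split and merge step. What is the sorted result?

Merge sort trace:

Split: [15, 12, 14, 11] -> [15, 12] and [14, 11]
  Split: [15, 12] -> [15] and [12]
  Merge: [15] + [12] -> [12, 15]
  Split: [14, 11] -> [14] and [11]
  Merge: [14] + [11] -> [11, 14]
Merge: [12, 15] + [11, 14] -> [11, 12, 14, 15]

Final sorted array: [11, 12, 14, 15]

The merge sort proceeds by recursively splitting the array and merging sorted halves.
After all merges, the sorted array is [11, 12, 14, 15].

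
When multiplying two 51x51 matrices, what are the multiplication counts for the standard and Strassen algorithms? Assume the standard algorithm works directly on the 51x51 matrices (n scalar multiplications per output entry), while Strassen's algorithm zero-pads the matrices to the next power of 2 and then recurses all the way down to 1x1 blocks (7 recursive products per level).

Matrix multiplication for 51x51 matrices:

Strassen's algorithm requires power-of-2 dimensions. Pad 51x51 to 64x64 (next power of 2).

Standard algorithm: 51^3 = 132651 multiplications
Strassen's algorithm: 7^(log2(64)) = 7^6 = 117649 multiplications
Savings: 132651 - 117649 = 15002 multiplications

Standard: 132651 multiplications (51^3). Strassen: 117649 multiplications (7^6, after padding to 64x64). Strassen reduces 8 recursive multiplications to 7 at each level.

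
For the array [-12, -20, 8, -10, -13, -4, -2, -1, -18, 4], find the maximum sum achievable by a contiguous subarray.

Using Kadane's algorithm on [-12, -20, 8, -10, -13, -4, -2, -1, -18, 4]:

Scanning through the array:
Position 1 (value -20): max_ending_here = -20, max_so_far = -12
Position 2 (value 8): max_ending_here = 8, max_so_far = 8
Position 3 (value -10): max_ending_here = -2, max_so_far = 8
Position 4 (value -13): max_ending_here = -13, max_so_far = 8
Position 5 (value -4): max_ending_here = -4, max_so_far = 8
Position 6 (value -2): max_ending_here = -2, max_so_far = 8
Position 7 (value -1): max_ending_here = -1, max_so_far = 8
Position 8 (value -18): max_ending_here = -18, max_so_far = 8
Position 9 (value 4): max_ending_here = 4, max_so_far = 8

Maximum subarray: [8]
Maximum sum: 8

The maximum subarray is [8] with sum 8. This subarray runs from index 2 to index 2.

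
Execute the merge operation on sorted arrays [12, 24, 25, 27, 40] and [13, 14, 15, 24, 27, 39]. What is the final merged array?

Merging process:

Compare 12 vs 13: take 12 from left. Merged: [12]
Compare 24 vs 13: take 13 from right. Merged: [12, 13]
Compare 24 vs 14: take 14 from right. Merged: [12, 13, 14]
Compare 24 vs 15: take 15 from right. Merged: [12, 13, 14, 15]
Compare 24 vs 24: take 24 from left. Merged: [12, 13, 14, 15, 24]
Compare 25 vs 24: take 24 from right. Merged: [12, 13, 14, 15, 24, 24]
Compare 25 vs 27: take 25 from left. Merged: [12, 13, 14, 15, 24, 24, 25]
Compare 27 vs 27: take 27 from left. Merged: [12, 13, 14, 15, 24, 24, 25, 27]
Compare 40 vs 27: take 27 from right. Merged: [12, 13, 14, 15, 24, 24, 25, 27, 27]
Compare 40 vs 39: take 39 from right. Merged: [12, 13, 14, 15, 24, 24, 25, 27, 27, 39]
Append remaining from left: [40]. Merged: [12, 13, 14, 15, 24, 24, 25, 27, 27, 39, 40]

Final merged array: [12, 13, 14, 15, 24, 24, 25, 27, 27, 39, 40]
Total comparisons: 10

The merged array is [12, 13, 14, 15, 24, 24, 25, 27, 27, 39, 40], requiring 10 comparisons. The merge step runs in O(n) time where n is the total number of elements.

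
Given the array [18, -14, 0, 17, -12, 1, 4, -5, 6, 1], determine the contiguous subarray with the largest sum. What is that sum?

Using Kadane's algorithm on [18, -14, 0, 17, -12, 1, 4, -5, 6, 1]:

Scanning through the array:
Position 1 (value -14): max_ending_here = 4, max_so_far = 18
Position 2 (value 0): max_ending_here = 4, max_so_far = 18
Position 3 (value 17): max_ending_here = 21, max_so_far = 21
Position 4 (value -12): max_ending_here = 9, max_so_far = 21
Position 5 (value 1): max_ending_here = 10, max_so_far = 21
Position 6 (value 4): max_ending_here = 14, max_so_far = 21
Position 7 (value -5): max_ending_here = 9, max_so_far = 21
Position 8 (value 6): max_ending_here = 15, max_so_far = 21
Position 9 (value 1): max_ending_here = 16, max_so_far = 21

Maximum subarray: [18, -14, 0, 17]
Maximum sum: 21

The maximum subarray is [18, -14, 0, 17] with sum 21. This subarray runs from index 0 to index 3.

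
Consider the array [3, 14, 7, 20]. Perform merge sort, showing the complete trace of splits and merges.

Merge sort trace:

Split: [3, 14, 7, 20] -> [3, 14] and [7, 20]
  Split: [3, 14] -> [3] and [14]
  Merge: [3] + [14] -> [3, 14]
  Split: [7, 20] -> [7] and [20]
  Merge: [7] + [20] -> [7, 20]
Merge: [3, 14] + [7, 20] -> [3, 7, 14, 20]

Final sorted array: [3, 7, 14, 20]

The merge sort proceeds by recursively splitting the array and merging sorted halves.
After all merges, the sorted array is [3, 7, 14, 20].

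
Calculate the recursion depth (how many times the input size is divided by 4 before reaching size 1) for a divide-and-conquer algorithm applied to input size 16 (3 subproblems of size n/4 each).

For divide and conquer with division factor 4:

Problem sizes at each level:
Level 0: 16
Level 1: 4
Level 2: 1

The root is level 0 and the size-1 base case is level 2 (the tree spans levels 0 through 2, i.e. 3 levels counting the root), so the depth is the number of divisions: log_4(16) = 2

The recursion tree depth is log_4(16) = 2. At each level, the problem size is divided by 4, so it takes 2 divisions to reduce to a base case of size 1. The algorithm makes 3 recursive calls at each level.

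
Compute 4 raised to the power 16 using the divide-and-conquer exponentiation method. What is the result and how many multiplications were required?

Computing 4^16 by squaring (build up from 4^1; each line after the first costs one multiplication):

4^1 = 4
4^2 = (4^1)^2 = 4^2 = 16
4^4 = (4^2)^2 = 16^2 = 256
4^8 = (4^4)^2 = 256^2 = 65536
4^16 = (4^8)^2 = 65536^2 = 4294967296

Result: 4294967296
Multiplications needed: 4 (4 lines after 4^1)

4^16 = 4294967296. Using exponentiation by squaring, this requires 4 multiplications. The key idea: if the exponent is even, square the half-power; if odd, multiply by the base once.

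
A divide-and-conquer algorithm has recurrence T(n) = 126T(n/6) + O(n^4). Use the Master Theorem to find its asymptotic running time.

Master Theorem for T(n) = 126T(n/6) + O(n^4):

a = 126, b = 6, c = 4
log_b(a) = log_6(126) = 2.6992

Case 3: c = 4 > log_6(126) = 2.6992
T(n) = O(n^4) = O(n^4)

For T(n) = 126T(n/6) + O(n^4): log_6(126) = 2.6992. This is Case 3 of the Master Theorem (c > log_b(a), work dominated by root), giving O(n^4).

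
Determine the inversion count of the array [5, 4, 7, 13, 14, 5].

Finding inversions in [5, 4, 7, 13, 14, 5]:

(0, 1): arr[0]=5 > arr[1]=4
(2, 5): arr[2]=7 > arr[5]=5
(3, 5): arr[3]=13 > arr[5]=5
(4, 5): arr[4]=14 > arr[5]=5

Total inversions: 4

The array has 4 inversion(s): (0,1), (2,5), (3,5), (4,5). Each pair (i,j) satisfies i < j and arr[i] > arr[j].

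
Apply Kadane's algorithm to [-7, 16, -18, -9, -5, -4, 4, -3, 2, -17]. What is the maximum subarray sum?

Using Kadane's algorithm on [-7, 16, -18, -9, -5, -4, 4, -3, 2, -17]:

Scanning through the array:
Position 1 (value 16): max_ending_here = 16, max_so_far = 16
Position 2 (value -18): max_ending_here = -2, max_so_far = 16
Position 3 (value -9): max_ending_here = -9, max_so_far = 16
Position 4 (value -5): max_ending_here = -5, max_so_far = 16
Position 5 (value -4): max_ending_here = -4, max_so_far = 16
Position 6 (value 4): max_ending_here = 4, max_so_far = 16
Position 7 (value -3): max_ending_here = 1, max_so_far = 16
Position 8 (value 2): max_ending_here = 3, max_so_far = 16
Position 9 (value -17): max_ending_here = -14, max_so_far = 16

Maximum subarray: [16]
Maximum sum: 16

The maximum subarray is [16] with sum 16. This subarray runs from index 1 to index 1.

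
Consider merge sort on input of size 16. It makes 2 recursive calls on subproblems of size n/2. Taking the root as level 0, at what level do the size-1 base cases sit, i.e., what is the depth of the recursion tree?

For divide and conquer with division factor 2:

Problem sizes at each level:
Level 0: 16
Level 1: 8
Level 2: 4
Level 3: 2
Level 4: 1

The root is level 0 and the size-1 base case is level 4 (the tree spans levels 0 through 4, i.e. 5 levels counting the root), so the depth is the number of divisions: log_2(16) = 4

The recursion tree depth is log_2(16) = 4. At each level, the problem size is divided by 2, so it takes 4 divisions to reduce to a base case of size 1. The algorithm makes 2 recursive calls at each level.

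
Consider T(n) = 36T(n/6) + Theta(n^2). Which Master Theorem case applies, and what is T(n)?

Master Theorem for T(n) = 36T(n/6) + O(n^2):

a = 36, b = 6, c = 2
log_b(a) = log_6(36) = 2.0000

Case 2: c = 2 = log_6(36) = 2.0000
T(n) = O(n^2 log n) = O(n^2 log n)

For T(n) = 36T(n/6) + O(n^2): log_6(36) = 2.0000. This is Case 2 of the Master Theorem (c = log_b(a), equal work at all levels), giving O(n^2 log n).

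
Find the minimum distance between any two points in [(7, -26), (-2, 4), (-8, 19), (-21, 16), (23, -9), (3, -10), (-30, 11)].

Computing all pairwise distances among 7 points:

d((7, -26), (-2, 4)) = 31.3209
d((7, -26), (-8, 19)) = 47.4342
d((7, -26), (-21, 16)) = 50.4777
d((7, -26), (23, -9)) = 23.3452
d((7, -26), (3, -10)) = 16.4924
d((7, -26), (-30, 11)) = 52.3259
d((-2, 4), (-8, 19)) = 16.1555
d((-2, 4), (-21, 16)) = 22.4722
d((-2, 4), (23, -9)) = 28.178
d((-2, 4), (3, -10)) = 14.8661
d((-2, 4), (-30, 11)) = 28.8617
d((-8, 19), (-21, 16)) = 13.3417
d((-8, 19), (23, -9)) = 41.7732
d((-8, 19), (3, -10)) = 31.0161
d((-8, 19), (-30, 11)) = 23.4094
d((-21, 16), (23, -9)) = 50.6063
d((-21, 16), (3, -10)) = 35.3836
d((-21, 16), (-30, 11)) = 10.2956 <-- minimum
d((23, -9), (3, -10)) = 20.025
d((23, -9), (-30, 11)) = 56.648
d((3, -10), (-30, 11)) = 39.1152

Closest pair: (-21, 16) and (-30, 11) with distance 10.2956

The closest pair is (-21, 16) and (-30, 11) with Euclidean distance 10.2956. For 7 points, brute-force pairwise comparison is shown above. For large n, the divide-and-conquer algorithm (sort by x, recurse on halves, check the dividing strip) achieves O(n log n).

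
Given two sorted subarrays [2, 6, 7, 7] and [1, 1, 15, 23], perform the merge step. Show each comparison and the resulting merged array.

Merging process:

Compare 2 vs 1: take 1 from right. Merged: [1]
Compare 2 vs 1: take 1 from right. Merged: [1, 1]
Compare 2 vs 15: take 2 from left. Merged: [1, 1, 2]
Compare 6 vs 15: take 6 from left. Merged: [1, 1, 2, 6]
Compare 7 vs 15: take 7 from left. Merged: [1, 1, 2, 6, 7]
Compare 7 vs 15: take 7 from left. Merged: [1, 1, 2, 6, 7, 7]
Append remaining from right: [15, 23]. Merged: [1, 1, 2, 6, 7, 7, 15, 23]

Final merged array: [1, 1, 2, 6, 7, 7, 15, 23]
Total comparisons: 6

The merged array is [1, 1, 2, 6, 7, 7, 15, 23], requiring 6 comparisons. The merge step runs in O(n) time where n is the total number of elements.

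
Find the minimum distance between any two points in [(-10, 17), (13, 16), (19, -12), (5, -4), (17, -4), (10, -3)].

Computing all pairwise distances among 6 points:

d((-10, 17), (13, 16)) = 23.0217
d((-10, 17), (19, -12)) = 41.0122
d((-10, 17), (5, -4)) = 25.807
d((-10, 17), (17, -4)) = 34.2053
d((-10, 17), (10, -3)) = 28.2843
d((13, 16), (19, -12)) = 28.6356
d((13, 16), (5, -4)) = 21.5407
d((13, 16), (17, -4)) = 20.3961
d((13, 16), (10, -3)) = 19.2354
d((19, -12), (5, -4)) = 16.1245
d((19, -12), (17, -4)) = 8.2462
d((19, -12), (10, -3)) = 12.7279
d((5, -4), (17, -4)) = 12.0
d((5, -4), (10, -3)) = 5.099 <-- minimum
d((17, -4), (10, -3)) = 7.0711

Closest pair: (5, -4) and (10, -3) with distance 5.099

The closest pair is (5, -4) and (10, -3) with Euclidean distance 5.099. For 6 points, brute-force pairwise comparison is shown above. For large n, the divide-and-conquer algorithm (sort by x, recurse on halves, check the dividing strip) achieves O(n log n).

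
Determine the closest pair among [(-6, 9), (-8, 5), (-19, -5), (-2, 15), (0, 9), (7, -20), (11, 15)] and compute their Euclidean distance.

Computing all pairwise distances among 7 points:

d((-6, 9), (-8, 5)) = 4.4721 <-- minimum
d((-6, 9), (-19, -5)) = 19.105
d((-6, 9), (-2, 15)) = 7.2111
d((-6, 9), (0, 9)) = 6.0
d((-6, 9), (7, -20)) = 31.7805
d((-6, 9), (11, 15)) = 18.0278
d((-8, 5), (-19, -5)) = 14.8661
d((-8, 5), (-2, 15)) = 11.6619
d((-8, 5), (0, 9)) = 8.9443
d((-8, 5), (7, -20)) = 29.1548
d((-8, 5), (11, 15)) = 21.4709
d((-19, -5), (-2, 15)) = 26.2488
d((-19, -5), (0, 9)) = 23.6008
d((-19, -5), (7, -20)) = 30.0167
d((-19, -5), (11, 15)) = 36.0555
d((-2, 15), (0, 9)) = 6.3246
d((-2, 15), (7, -20)) = 36.1386
d((-2, 15), (11, 15)) = 13.0
d((0, 9), (7, -20)) = 29.8329
d((0, 9), (11, 15)) = 12.53
d((7, -20), (11, 15)) = 35.2278

Closest pair: (-6, 9) and (-8, 5) with distance 4.4721

The closest pair is (-6, 9) and (-8, 5) with Euclidean distance 4.4721. For 7 points, brute-force pairwise comparison is shown above. For large n, the divide-and-conquer algorithm (sort by x, recurse on halves, check the dividing strip) achieves O(n log n).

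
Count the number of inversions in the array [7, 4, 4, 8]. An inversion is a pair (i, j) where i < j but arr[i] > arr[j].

Finding inversions in [7, 4, 4, 8]:

(0, 1): arr[0]=7 > arr[1]=4
(0, 2): arr[0]=7 > arr[2]=4

Total inversions: 2

The array has 2 inversion(s): (0,1), (0,2). Each pair (i,j) satisfies i < j and arr[i] > arr[j].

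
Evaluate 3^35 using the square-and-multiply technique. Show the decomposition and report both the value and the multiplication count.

Computing 3^35 by squaring (build up from 3^1; each line after the first costs one multiplication):

3^1 = 3
3^2 = (3^1)^2 = 3^2 = 9
3^4 = (3^2)^2 = 9^2 = 81
3^8 = (3^4)^2 = 81^2 = 6561
3^16 = (3^8)^2 = 6561^2 = 43046721
3^17 = 3 * 3^16 = 3 * 43046721 = 129140163
3^34 = (3^17)^2 = 129140163^2 = 16677181699666569
3^35 = 3 * 3^34 = 3 * 16677181699666569 = 50031545098999707

Result: 50031545098999707
Multiplications needed: 7 (7 lines after 3^1)

3^35 = 50031545098999707. Using exponentiation by squaring, this requires 7 multiplications. The key idea: if the exponent is even, square the half-power; if odd, multiply by the base once.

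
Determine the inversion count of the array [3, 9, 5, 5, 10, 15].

Finding inversions in [3, 9, 5, 5, 10, 15]:

(1, 2): arr[1]=9 > arr[2]=5
(1, 3): arr[1]=9 > arr[3]=5

Total inversions: 2

The array has 2 inversion(s): (1,2), (1,3). Each pair (i,j) satisfies i < j and arr[i] > arr[j].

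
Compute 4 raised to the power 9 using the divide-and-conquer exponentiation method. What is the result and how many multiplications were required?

Computing 4^9 by squaring (build up from 4^1; each line after the first costs one multiplication):

4^1 = 4
4^2 = (4^1)^2 = 4^2 = 16
4^4 = (4^2)^2 = 16^2 = 256
4^8 = (4^4)^2 = 256^2 = 65536
4^9 = 4 * 4^8 = 4 * 65536 = 262144

Result: 262144
Multiplications needed: 4 (4 lines after 4^1)

4^9 = 262144. Using exponentiation by squaring, this requires 4 multiplications. The key idea: if the exponent is even, square the half-power; if odd, multiply by the base once.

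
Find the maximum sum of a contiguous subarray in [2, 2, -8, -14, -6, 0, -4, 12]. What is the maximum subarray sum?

Using Kadane's algorithm on [2, 2, -8, -14, -6, 0, -4, 12]:

Scanning through the array:
Position 1 (value 2): max_ending_here = 4, max_so_far = 4
Position 2 (value -8): max_ending_here = -4, max_so_far = 4
Position 3 (value -14): max_ending_here = -14, max_so_far = 4
Position 4 (value -6): max_ending_here = -6, max_so_far = 4
Position 5 (value 0): max_ending_here = 0, max_so_far = 4
Position 6 (value -4): max_ending_here = -4, max_so_far = 4
Position 7 (value 12): max_ending_here = 12, max_so_far = 12

Maximum subarray: [12]
Maximum sum: 12

The maximum subarray is [12] with sum 12. This subarray runs from index 7 to index 7.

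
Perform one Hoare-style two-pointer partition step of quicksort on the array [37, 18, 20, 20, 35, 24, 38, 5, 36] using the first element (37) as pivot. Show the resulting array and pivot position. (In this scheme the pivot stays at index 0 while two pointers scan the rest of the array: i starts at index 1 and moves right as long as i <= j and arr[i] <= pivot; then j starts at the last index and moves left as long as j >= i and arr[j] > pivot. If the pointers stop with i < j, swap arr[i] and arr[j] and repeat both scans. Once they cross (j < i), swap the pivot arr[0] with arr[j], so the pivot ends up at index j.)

Hoare-style two-pointer partition with pivot = 37:

Initial array: [37, 18, 20, 20, 35, 24, 38, 5, 36]

Pointers start at i = 1, j = 8.
i stops at index 6 (arr[6]=38 > 37), j stops at index 8 (arr[8]=36 <= 37): swap arr[6] and arr[8], array becomes [37, 18, 20, 20, 35, 24, 36, 5, 38]
i ends at 8, j ends at 7: the pointers have crossed (j < i), so scanning stops.

Swap pivot arr[0] with arr[7] to place pivot at position 7: [5, 18, 20, 20, 35, 24, 36, 37, 38]
Pivot position: 7

After partitioning with pivot 37, the array becomes [5, 18, 20, 20, 35, 24, 36, 37, 38]. The pivot is placed at index 7. All elements to the left of the pivot are <= 37, and all elements to the right are > 37.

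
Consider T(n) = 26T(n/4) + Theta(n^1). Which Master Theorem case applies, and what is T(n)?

Master Theorem for T(n) = 26T(n/4) + O(n^1):

a = 26, b = 4, c = 1
log_b(a) = log_4(26) = 2.3502

Case 1: c = 1 < log_4(26) = 2.3502
T(n) = O(n^(log_4 26))

For T(n) = 26T(n/4) + O(n^1): log_4(26) = 2.3502. This is Case 1 of the Master Theorem (c < log_b(a), work dominated by leaves), giving O(n^(log_4 26)).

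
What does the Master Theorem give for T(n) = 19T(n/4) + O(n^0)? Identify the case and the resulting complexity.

Master Theorem for T(n) = 19T(n/4) + O(n^0):

a = 19, b = 4, c = 0
log_b(a) = log_4(19) = 2.1240

Case 1: c = 0 < log_4(19) = 2.1240
T(n) = O(n^(log_4 19))

For T(n) = 19T(n/4) + O(n^0): log_4(19) = 2.1240. This is Case 1 of the Master Theorem (c < log_b(a), work dominated by leaves), giving O(n^(log_4 19)).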